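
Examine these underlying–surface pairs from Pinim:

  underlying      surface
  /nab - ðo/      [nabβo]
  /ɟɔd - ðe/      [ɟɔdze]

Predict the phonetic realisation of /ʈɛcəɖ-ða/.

The data show progressive place assimilation: /ð/ → [β] after /b/; /ð/ → [z] after /d/. In each pair only place changes, matching the preceding consonant, while manner and voice stay constant.
The rule targets /ð/ (voiced dental fricative), which sits after the trigger /ɖ/ (retroflex).
Changing only its place to retroflex gives [ʐ] — the voiced retroflex fricative.

[ʈɛcəɖʐa]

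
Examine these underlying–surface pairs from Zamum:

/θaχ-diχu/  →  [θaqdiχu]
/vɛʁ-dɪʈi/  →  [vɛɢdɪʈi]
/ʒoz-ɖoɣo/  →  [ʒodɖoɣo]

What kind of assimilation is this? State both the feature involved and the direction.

regressive manner assimilation

Comparing underlying and surface forms, /χ/ → [q] is the alternation; the neighbouring /d/ is constant.
/χ/ is a fricative while /d/ is a stop; the output [q] is a stop, matching the trigger — so the feature that spreads is manner.
Place and voice are unchanged, so the assimilation is partial, not total.
The same holds elsewhere in the data: /ʁ/ → [ɢ] before /d/ (fricative → stop, matching a stop); /z/ → [d] before /ɖ/ (fricative → stop, matching a stop) — only manner changes, and always toward the following segment.
The trigger is the following segment, so the direction is regressive (anticipatory).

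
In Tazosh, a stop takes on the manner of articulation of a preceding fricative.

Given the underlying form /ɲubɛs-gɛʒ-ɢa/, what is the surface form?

[ɲubɛsɣɛʒʁa]

/g/ is a voiced velar stop. The preceding trigger /s/ is a fricative, so /g/ must become a fricative as well.
The voiced velar fricative is [ɣ], so /g/ → [ɣ].
At the second juncture, /ɢ/ likewise becomes [ʁ] adjacent to /ʒ/.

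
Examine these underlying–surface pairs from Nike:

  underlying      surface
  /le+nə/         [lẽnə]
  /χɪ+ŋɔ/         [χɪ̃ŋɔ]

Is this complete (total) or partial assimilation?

partial assimilation

The vowel /e/ surfaces as nasalised [ẽ] next to the following nasal /n/ — it has acquired the [+nasal] feature of its neighbour.
Likewise in the remaining data: /ɪ/ → [ɪ̃] before /ŋ/ — each time a vowel is nasalised next to a following nasal.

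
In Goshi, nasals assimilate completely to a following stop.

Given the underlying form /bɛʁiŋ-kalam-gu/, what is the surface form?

/ŋ/ is the segment targeted by the rule; it sits immediately before /k/, so it assimilates completely and surfaces as [k].
At the second juncture, /m/ likewise becomes [g] adjacent to /g/.

[bɛʁikkalaggu]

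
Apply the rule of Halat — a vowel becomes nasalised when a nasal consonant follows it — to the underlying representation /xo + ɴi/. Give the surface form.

[xõɴi]

The vowel /o/ is adjacent to the following nasal /ɴ/, so it acquires [+nasal] and surfaces as [õ].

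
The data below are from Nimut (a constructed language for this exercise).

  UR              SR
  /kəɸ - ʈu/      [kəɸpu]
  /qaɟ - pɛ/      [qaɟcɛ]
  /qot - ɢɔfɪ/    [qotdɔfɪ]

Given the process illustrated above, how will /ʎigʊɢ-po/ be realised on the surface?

[ʎigʊɢqo]

The data show progressive place assimilation: /ʈ/ → [p] after /ɸ/; /p/ → [c] after /ɟ/; /ɢ/ → [d] after /t/. In each pair only place changes, matching the preceding consonant, while manner and voice stay constant.
/p/ is a voiceless bilabial stop. The preceding trigger /ɢ/ is uvular, so /p/ must become uvular as well.
Changing only its place to uvular gives [q] — the voiceless uvular stop.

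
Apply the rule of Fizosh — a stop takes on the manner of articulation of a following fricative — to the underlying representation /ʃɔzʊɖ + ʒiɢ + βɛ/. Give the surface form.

The rule targets /ɖ/ (voiced retroflex stop), which sits before the trigger /ʒ/ (fricative).
The voiced retroflex fricative is [ʐ], so /ɖ/ → [ʐ].
At the second juncture, /ɢ/ likewise becomes [ʁ] adjacent to /β/.

[ʃɔzʊʐʒiʁβɛ]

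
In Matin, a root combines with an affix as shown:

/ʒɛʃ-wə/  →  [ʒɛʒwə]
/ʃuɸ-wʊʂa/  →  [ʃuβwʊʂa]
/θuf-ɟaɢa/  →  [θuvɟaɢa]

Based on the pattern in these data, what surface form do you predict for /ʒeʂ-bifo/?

The data show regressive voicing assimilation: /ʃ/ → [ʒ] before /w/; /ɸ/ → [β] before /w/; /f/ → [v] before /ɟ/. In each pair only voicing changes, matching the following consonant, while place and manner stay constant.
The rule targets /ʂ/ (voiceless retroflex fricative), which sits before the trigger /b/ (voiced).
Changing only its voicing to voiced gives [ʐ] — the voiced retroflex fricative.

[ʒeʐbifo]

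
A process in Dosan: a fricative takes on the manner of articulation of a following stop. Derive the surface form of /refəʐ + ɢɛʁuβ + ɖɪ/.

/ʐ/ is a voiced retroflex fricative. The following trigger /ɢ/ is a stop, so /ʐ/ must become a stop as well.
Changing only its manner to stop gives [ɖ] — the voiced retroflex stop.
The same rule applies at the second boundary: /β/ → [b] next to /ɖ/.

[refəɖɢɛʁubɖɪ]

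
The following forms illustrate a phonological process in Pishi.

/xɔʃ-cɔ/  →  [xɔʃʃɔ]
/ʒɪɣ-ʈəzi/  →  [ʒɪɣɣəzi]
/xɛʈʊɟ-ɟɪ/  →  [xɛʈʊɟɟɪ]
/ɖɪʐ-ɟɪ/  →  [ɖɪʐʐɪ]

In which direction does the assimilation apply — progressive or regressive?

Comparing underlying and surface forms, /c/ → [ʃ] is the alternation; the neighbouring /ʃ/ is constant.
The output [ʃ] is identical to the trigger /ʃ/ — every feature (place, manner, voicing) has been copied — so this is total assimilation.
The remaining alternations confirm this: /ʈ/ → [ɣ] after /ɣ/; /ɟ/ → [ʐ] after /ʐ/ — in each case the output is a copy of the preceding consonant.
In [xɛʈʊɟɟɪ] the two consonants at the boundary are already identical (/ɟ/ + /ɟ/), so the rule applies vacuously and nothing changes.
The trigger is the preceding segment, so the direction is progressive (perseverative).

progressive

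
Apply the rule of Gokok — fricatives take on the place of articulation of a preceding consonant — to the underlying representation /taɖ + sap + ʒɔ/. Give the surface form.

[taɖʂapβɔ]

/s/ is a voiceless alveolar fricative. The preceding trigger /ɖ/ is retroflex, so /s/ must become retroflex as well.
A voiceless retroflex fricative is [ʂ], so the surface segment is [ʂ].
The same rule applies at the second boundary: /ʒ/ → [β] next to /p/.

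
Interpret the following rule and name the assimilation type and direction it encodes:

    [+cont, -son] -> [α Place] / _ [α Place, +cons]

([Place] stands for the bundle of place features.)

The shared variable α links the value of the place features (abbreviated [Place]) on the target to the same value on the neighbouring segment, so place is the feature that assimilates.
The conditioning segment sits to the right of the focus bar, meaning the trigger follows the segment that changes — regressive assimilation.

regressive place assimilation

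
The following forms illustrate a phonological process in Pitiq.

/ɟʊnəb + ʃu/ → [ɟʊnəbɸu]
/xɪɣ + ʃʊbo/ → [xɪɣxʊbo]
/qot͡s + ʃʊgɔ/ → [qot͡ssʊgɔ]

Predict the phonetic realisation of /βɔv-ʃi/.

The data show progressive place assimilation: /ʃ/ → [ɸ] after /b/; /ʃ/ → [x] after /ɣ/; /ʃ/ → [s] after /t͡s/. In each pair only place changes, matching the preceding consonant, while manner and voice stay constant.
The rule targets /ʃ/ (voiceless postalveolar fricative), which sits after the trigger /v/ (labiodental).
A voiceless labiodental fricative is [f], so the surface segment is [f].

[βɔvfi]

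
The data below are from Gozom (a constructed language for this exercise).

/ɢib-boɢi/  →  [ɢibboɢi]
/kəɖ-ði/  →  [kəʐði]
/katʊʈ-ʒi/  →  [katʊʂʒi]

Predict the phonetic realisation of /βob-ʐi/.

The data show regressive manner assimilation: /ɖ/ → [ʐ] before /ð/; /ʈ/ → [ʂ] before /ʒ/. In each pair only manner changes, matching the following consonant, while place and voice stay constant.
Nothing changes in [ɢibboɢi]: there the adjacent consonants already agree in manner (/b/ and /b/ are both stops), so this form is consistent with the same rule.
The rule targets /b/ (voiced bilabial stop), which sits before the trigger /ʐ/ (fricative).
The voiced bilabial fricative is [β], so /b/ → [β].

[βoβʐi]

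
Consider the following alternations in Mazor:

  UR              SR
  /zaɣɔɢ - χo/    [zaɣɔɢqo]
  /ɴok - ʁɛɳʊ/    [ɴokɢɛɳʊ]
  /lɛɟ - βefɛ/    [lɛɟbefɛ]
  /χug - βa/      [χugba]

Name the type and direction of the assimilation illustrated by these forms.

Comparing underlying and surface forms, /χ/ → [q] is the alternation; the neighbouring /ɢ/ is constant.
/χ/ is a fricative while /ɢ/ is a stop; the output [q] is a stop, matching the trigger — so the feature that spreads is manner.
Place and voice are unchanged, so the assimilation is partial, not total.
The other alternating forms pattern the same way: /ʁ/ → [ɢ] after /k/ (fricative → stop, matching a stop); /β/ → [b] after /ɟ/ (fricative → stop, matching a stop); /β/ → [b] after /g/ (fricative → stop, matching a stop) — only manner changes, and always toward the preceding segment.
The trigger is the preceding segment, so the direction is progressive (perseverative).

progressive manner assimilation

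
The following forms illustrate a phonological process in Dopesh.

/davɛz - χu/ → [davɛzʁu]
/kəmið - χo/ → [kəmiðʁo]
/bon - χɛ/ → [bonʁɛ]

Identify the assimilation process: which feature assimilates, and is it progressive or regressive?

Comparing underlying and surface forms, /χ/ → [ʁ] is the alternation; the neighbouring /z/ is constant.
The change voiceless → voiced matches the voicing of the preceding /z/, identifying this as voicing assimilation.
Place and manner are unchanged, so the assimilation is partial, not total.
The other alternating forms pattern the same way: /χ/ → [ʁ] after /ð/ (voiceless → voiced, matching voiced); /χ/ → [ʁ] after /n/ (voiceless → voiced, matching voiced) — only voicing changes, and always toward the preceding segment.
Since the segment that changes follows the conditioning segment, the assimilation is progressive.

progressive voicing assimilation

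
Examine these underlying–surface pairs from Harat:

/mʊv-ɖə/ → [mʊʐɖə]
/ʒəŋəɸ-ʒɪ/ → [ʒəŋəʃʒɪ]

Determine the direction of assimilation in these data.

regressive

Comparing underlying and surface forms, /v/ → [ʐ] is the alternation; the neighbouring /ɖ/ is constant.
/v/ is labiodental while /ɖ/ is retroflex; the output [ʐ] is retroflex, matching the trigger — so the feature that spreads is place.
Checking the remaining alternation: /ɸ/ → [ʃ] before /ʒ/ (bilabial → postalveolar, matching postalveolar) — only place changes, and always toward the following segment.
The trigger is the following segment, so the direction is regressive (anticipatory).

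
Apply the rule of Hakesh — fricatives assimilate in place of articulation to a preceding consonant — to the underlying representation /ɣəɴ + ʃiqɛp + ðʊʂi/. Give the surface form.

/ʃ/ is a voiceless postalveolar fricative. The preceding trigger /ɴ/ is uvular, so /ʃ/ must become uvular as well.
The voiceless uvular fricative is [χ], so /ʃ/ → [χ].
At the second juncture, /ð/ likewise becomes [β] adjacent to /p/.

[ɣəɴχiqɛpβʊʂi]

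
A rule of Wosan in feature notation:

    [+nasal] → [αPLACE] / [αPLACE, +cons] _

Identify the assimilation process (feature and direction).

progressive place assimilation

The rule copies the place features (abbreviated [PLACE]) from the environment onto the target, so the assimilating feature is place.
The conditioning segment sits to the left of the focus bar, meaning the trigger precedes the segment that changes — progressive assimilation.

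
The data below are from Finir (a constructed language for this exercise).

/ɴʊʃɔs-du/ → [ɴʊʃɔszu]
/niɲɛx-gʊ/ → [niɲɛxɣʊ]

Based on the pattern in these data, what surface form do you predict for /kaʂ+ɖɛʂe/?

The data show progressive manner assimilation: /d/ → [z] after /s/; /g/ → [ɣ] after /x/. In each pair only manner changes, matching the preceding consonant, while place and voice stay constant.
/ɖ/ is a voiced retroflex stop. The preceding trigger /ʂ/ is a fricative, so /ɖ/ must become a fricative as well.
The voiced retroflex fricative is [ʐ], so /ɖ/ → [ʐ].

[kaʂʐɛʂe]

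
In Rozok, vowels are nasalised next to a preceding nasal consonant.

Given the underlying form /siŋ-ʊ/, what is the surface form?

/ʊ/ sits next to the nasal /ŋ/ and is therefore nasalised to [ʊ̃].

[siŋʊ̃]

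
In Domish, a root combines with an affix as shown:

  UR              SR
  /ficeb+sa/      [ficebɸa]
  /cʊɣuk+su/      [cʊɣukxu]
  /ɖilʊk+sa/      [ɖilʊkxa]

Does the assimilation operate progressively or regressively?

Comparing underlying and surface forms, /s/ → [ɸ] is the alternation; the neighbouring /b/ is constant.
/s/ is alveolar while /b/ is bilabial; the output [ɸ] is bilabial, matching the trigger — so the feature that spreads is place.
The other alternating form patterns the same way: /s/ → [x] after /k/ (alveolar → velar, matching velar) — only place changes, and always toward the preceding segment.
The trigger is the preceding segment, so the direction is progressive (perseverative).

progressive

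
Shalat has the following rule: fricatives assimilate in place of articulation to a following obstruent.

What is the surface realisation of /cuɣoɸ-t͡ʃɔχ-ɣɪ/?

[cuɣoʃt͡ʃɔxɣɪ]

/ɸ/ is a voiceless bilabial fricative. The following trigger /t͡ʃ/ is postalveolar, so /ɸ/ must become postalveolar as well.
Changing only its place to postalveolar gives [ʃ] — the voiceless postalveolar fricative.
The same rule applies at the second boundary: /χ/ → [x] next to /ɣ/.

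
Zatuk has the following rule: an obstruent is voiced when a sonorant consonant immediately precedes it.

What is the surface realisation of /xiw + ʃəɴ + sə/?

[xiwʒəɴzə]

/ʃ/ is a voiceless postalveolar fricative. The preceding trigger /w/ is voiced, so /ʃ/ must become voiced as well.
A voiced postalveolar fricative is [ʒ], so the surface segment is [ʒ].
The same rule applies at the second boundary: /s/ → [z] next to /ɴ/.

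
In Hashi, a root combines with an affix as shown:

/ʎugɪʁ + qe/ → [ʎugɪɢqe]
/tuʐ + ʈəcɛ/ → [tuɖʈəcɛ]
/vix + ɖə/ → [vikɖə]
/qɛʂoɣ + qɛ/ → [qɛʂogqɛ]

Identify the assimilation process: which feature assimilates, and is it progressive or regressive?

Comparing underlying and surface forms, /ʁ/ → [ɢ] is the alternation; the neighbouring /q/ is constant.
/ʁ/ is a fricative while /q/ is a stop; the output [ɢ] is a stop, matching the trigger — so the feature that spreads is manner.
Place and voice are unchanged, so the assimilation is partial, not total.
Checking the remaining alternations: /ʐ/ → [ɖ] before /ʈ/ (fricative → stop, matching a stop); /x/ → [k] before /ɖ/ (fricative → stop, matching a stop); /ɣ/ → [g] before /q/ (fricative → stop, matching a stop) — only manner changes, and always toward the following segment.
The trigger is the following segment, so the direction is regressive (anticipatory).

regressive manner assimilation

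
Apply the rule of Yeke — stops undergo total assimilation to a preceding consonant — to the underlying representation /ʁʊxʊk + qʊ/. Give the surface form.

[ʁʊxʊkkʊ]

/q/ is the segment targeted by the rule; it sits immediately after /k/, so it assimilates completely and surfaces as [k].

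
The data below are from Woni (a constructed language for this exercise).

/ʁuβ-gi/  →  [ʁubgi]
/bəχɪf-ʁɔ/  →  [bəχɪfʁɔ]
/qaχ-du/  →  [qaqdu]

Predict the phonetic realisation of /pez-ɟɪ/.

[pedɟɪ]

The data show regressive manner assimilation: /β/ → [b] before /g/; /χ/ → [q] before /d/. In each pair only manner changes, matching the following consonant, while place and voice stay constant.
Nothing changes in [bəχɪfʁɔ]: there the adjacent consonants already agree in manner (/f/ and /ʁ/ are both fricatives), so this form is consistent with the same rule.
The rule targets /z/ (voiced alveolar fricative), which sits before the trigger /ɟ/ (stop).
Changing only its manner to stop gives [d] — the voiced alveolar stop.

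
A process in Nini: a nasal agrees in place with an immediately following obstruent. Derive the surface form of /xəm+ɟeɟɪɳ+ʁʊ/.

[xəɲɟeɟɪɴʁʊ]

The rule targets /m/ (voiced bilabial nasal), which sits before the trigger /ɟ/ (palatal).
A voiced palatal nasal is [ɲ], so the surface segment is [ɲ].
The same rule applies at the second boundary: /ɳ/ → [ɴ] next to /ʁ/.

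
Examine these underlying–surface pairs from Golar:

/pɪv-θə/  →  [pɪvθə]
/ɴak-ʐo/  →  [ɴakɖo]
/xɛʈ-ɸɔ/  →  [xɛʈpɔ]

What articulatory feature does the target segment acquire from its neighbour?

manner

Underlying /ʐ/ is realised as [ɖ] next to /k/; /k/ itself does not change.
/ʐ/ is a fricative while /k/ is a stop; the output [ɖ] is a stop, matching the trigger — so the feature that spreads is manner.
Checking the remaining alternation: /ɸ/ → [p] after /ʈ/ (fricative → stop, matching a stop) — only manner changes, and always toward the preceding segment.
No alternation appears in [pɪvθə]: there the adjacent consonants already agree in manner (/θ/ and /v/ are both fricatives), so this form is consistent with the same rule.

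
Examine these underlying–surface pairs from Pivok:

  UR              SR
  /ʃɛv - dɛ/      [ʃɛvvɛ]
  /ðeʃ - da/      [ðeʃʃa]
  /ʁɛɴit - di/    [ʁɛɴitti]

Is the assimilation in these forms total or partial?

The segment that alternates is /d/, which surfaces as [v] when adjacent to /v/.
The output [v] is identical to the trigger /v/ — every feature (place, manner, voicing) has been copied — so this is total assimilation.
The other forms behave the same way: /d/ → [ʃ] after /ʃ/; /d/ → [t] after /t/ — in each case the output is a copy of the preceding consonant.

total assimilation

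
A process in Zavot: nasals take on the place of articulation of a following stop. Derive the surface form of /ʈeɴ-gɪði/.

The rule targets /ɴ/ (voiced uvular nasal), which sits before the trigger /g/ (velar).
The voiced velar nasal is [ŋ], so /ɴ/ → [ŋ].

[ʈeŋgɪði]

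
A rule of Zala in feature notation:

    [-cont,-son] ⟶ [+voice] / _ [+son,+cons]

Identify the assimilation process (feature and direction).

regressive voicing assimilation

The target ([-cont,-son], stops) acquires [+voice] next to a sonorant consonant ([+son,+cons]) — it takes on the voicing of its neighbour, so the feature that spreads is voicing.
Since the environment is written after the underscore, the trigger follows the target; the direction is regressive.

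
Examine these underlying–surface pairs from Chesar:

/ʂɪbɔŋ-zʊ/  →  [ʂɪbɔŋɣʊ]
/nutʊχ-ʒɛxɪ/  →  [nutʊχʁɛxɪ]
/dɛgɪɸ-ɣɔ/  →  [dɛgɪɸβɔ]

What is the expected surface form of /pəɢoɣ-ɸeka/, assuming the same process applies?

[pəɢoɣxeka]

The data show progressive place assimilation: /z/ → [ɣ] after /ŋ/; /ʒ/ → [ʁ] after /χ/; /ɣ/ → [β] after /ɸ/. In each pair only place changes, matching the preceding consonant, while manner and voice stay constant.
/ɸ/ is a voiceless bilabial fricative. The preceding trigger /ɣ/ is velar, so /ɸ/ must become velar as well.
A voiceless velar fricative is [x], so the surface segment is [x].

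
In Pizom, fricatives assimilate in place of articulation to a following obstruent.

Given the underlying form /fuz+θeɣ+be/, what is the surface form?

The rule targets /z/ (voiced alveolar fricative), which sits before the trigger /θ/ (dental).
Changing only its place to dental gives [ð] — the voiced dental fricative.
At the second juncture, /ɣ/ likewise becomes [β] adjacent to /b/.

[fuðθeβbe]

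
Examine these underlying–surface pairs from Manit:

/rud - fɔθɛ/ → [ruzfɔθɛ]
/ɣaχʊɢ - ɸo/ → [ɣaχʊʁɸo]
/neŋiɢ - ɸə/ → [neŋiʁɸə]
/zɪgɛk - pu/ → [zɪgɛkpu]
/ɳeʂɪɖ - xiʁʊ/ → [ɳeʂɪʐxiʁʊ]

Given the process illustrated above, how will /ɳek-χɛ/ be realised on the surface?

The data show regressive manner assimilation: /d/ → [z] before /f/; /ɢ/ → [ʁ] before /ɸ/; /ɖ/ → [ʐ] before /x/. In each pair only manner changes, matching the following consonant, while place and voice stay constant.
Nothing changes in [zɪgɛkpu]: there the adjacent consonants already agree in manner (/k/ and /p/ are both stops), so this form is consistent with the same rule.
The rule targets /k/ (voiceless velar stop), which sits before the trigger /χ/ (fricative).
Changing only its manner to fricative gives [x] — the voiceless velar fricative.

[ɳexχɛ]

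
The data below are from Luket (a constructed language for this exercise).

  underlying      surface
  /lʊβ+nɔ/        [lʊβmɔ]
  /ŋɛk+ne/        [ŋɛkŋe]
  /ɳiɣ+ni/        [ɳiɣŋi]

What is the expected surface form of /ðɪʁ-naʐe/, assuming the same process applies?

[ðɪʁɴaʐe]

The data show progressive place assimilation: /n/ → [m] after /β/; /n/ → [ŋ] after /k/; /n/ → [ŋ] after /ɣ/. In each pair only place changes, matching the preceding consonant, while manner and voice stay constant.
/n/ is a voiced alveolar nasal. The preceding trigger /ʁ/ is uvular, so /n/ must become uvular as well.
The voiced uvular nasal is [ɴ], so /n/ → [ɴ].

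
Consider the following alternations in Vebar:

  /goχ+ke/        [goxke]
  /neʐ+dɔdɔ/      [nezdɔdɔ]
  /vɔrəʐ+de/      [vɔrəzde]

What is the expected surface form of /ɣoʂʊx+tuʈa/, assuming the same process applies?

[ɣoʂʊstuʈa]

The data show regressive place assimilation: /χ/ → [x] before /k/; /ʐ/ → [z] before /d/. In each pair only place changes, matching the following consonant, while manner and voice stay constant.
/x/ is a voiceless velar fricative. The following trigger /t/ is alveolar, so /x/ must become alveolar as well.
The voiceless alveolar fricative is [s], so /x/ → [s].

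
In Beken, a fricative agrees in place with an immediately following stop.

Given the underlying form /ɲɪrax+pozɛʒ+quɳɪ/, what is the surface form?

/x/ is a voiceless velar fricative. The following trigger /p/ is bilabial, so /x/ must become bilabial as well.
Changing only its place to bilabial gives [ɸ] — the voiceless bilabial fricative.
The same rule applies at the second boundary: /ʒ/ → [ʁ] next to /q/.

[ɲɪraɸpozɛʁquɳɪ]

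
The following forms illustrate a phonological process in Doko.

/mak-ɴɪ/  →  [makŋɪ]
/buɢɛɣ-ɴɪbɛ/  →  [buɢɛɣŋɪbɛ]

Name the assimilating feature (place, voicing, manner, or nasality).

place

Underlying /ɴ/ is realised as [ŋ] next to /k/; /k/ itself does not change.
The change uvular → velar matches the place of the preceding /k/, identifying this as place assimilation.
Checking the remaining alternation: /ɴ/ → [ŋ] after /ɣ/ (uvular → velar, matching velar) — only place changes, and always toward the preceding segment.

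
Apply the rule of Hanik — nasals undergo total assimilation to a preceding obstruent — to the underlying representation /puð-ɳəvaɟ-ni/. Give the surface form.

/ɳ/ is the segment targeted by the rule; it sits immediately after /ð/, so it assimilates completely and surfaces as [ð].
The same rule applies at the second boundary: /n/ → [ɟ] next to /ɟ/.

[puððəvaɟɟi]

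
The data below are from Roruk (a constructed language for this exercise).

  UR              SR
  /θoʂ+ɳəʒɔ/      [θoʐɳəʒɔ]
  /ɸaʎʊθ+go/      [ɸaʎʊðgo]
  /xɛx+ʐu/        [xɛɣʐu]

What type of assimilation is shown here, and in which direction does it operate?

The segment that alternates is /ʂ/, which surfaces as [ʐ] when adjacent to /ɳ/.
/ʂ/ is voiceless while /ɳ/ is voiced; the output [ʐ] is voiced, matching the trigger — so the feature that spreads is voicing.
Place and manner are unchanged, so the assimilation is partial, not total.
The other alternating forms pattern the same way: /θ/ → [ð] before /g/ (voiceless → voiced, matching voiced); /x/ → [ɣ] before /ʐ/ (voiceless → voiced, matching voiced) — only voicing changes, and always toward the following segment.
The trigger is the following segment, so the direction is regressive (anticipatory).

regressive voicing assimilation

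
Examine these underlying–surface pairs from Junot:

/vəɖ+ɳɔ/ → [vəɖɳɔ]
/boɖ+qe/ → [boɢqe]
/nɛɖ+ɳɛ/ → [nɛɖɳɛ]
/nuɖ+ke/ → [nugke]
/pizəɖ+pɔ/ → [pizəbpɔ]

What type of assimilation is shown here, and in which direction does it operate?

The segment that alternates is /ɖ/, which surfaces as [ɢ] when adjacent to /q/.
The change retroflex → uvular matches the place of the following /q/, identifying this as place assimilation.
Manner and voice are unchanged, so the assimilation is partial, not total.
The other alternating forms pattern the same way: /ɖ/ → [g] before /k/ (retroflex → velar, matching velar); /ɖ/ → [b] before /p/ (retroflex → bilabial, matching bilabial) — only place changes, and always toward the following segment.
No alternation appears in [vəɖɳɔ], [nɛɖɳɛ]: there the adjacent consonants already agree in place (/ɖ/ and /ɳ/ are both retroflex; /ɖ/ and /ɳ/ are both retroflex), so these forms are consistent with the same rule.
The trigger is the following segment, so the direction is regressive (anticipatory).

regressive place assimilation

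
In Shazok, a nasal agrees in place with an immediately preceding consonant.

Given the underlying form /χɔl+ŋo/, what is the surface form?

[χɔlno]

/ŋ/ is a voiced velar nasal. The preceding trigger /l/ is alveolar, so /ŋ/ must become alveolar as well.
A voiced alveolar nasal is [n], so the surface segment is [n].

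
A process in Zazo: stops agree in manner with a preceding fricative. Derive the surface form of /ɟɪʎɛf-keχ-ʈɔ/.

[ɟɪʎɛfxeχʂɔ]

The rule targets /k/ (voiceless velar stop), which sits after the trigger /f/ (fricative).
The voiceless velar fricative is [x], so /k/ → [x].
At the second juncture, /ʈ/ likewise becomes [ʂ] adjacent to /χ/.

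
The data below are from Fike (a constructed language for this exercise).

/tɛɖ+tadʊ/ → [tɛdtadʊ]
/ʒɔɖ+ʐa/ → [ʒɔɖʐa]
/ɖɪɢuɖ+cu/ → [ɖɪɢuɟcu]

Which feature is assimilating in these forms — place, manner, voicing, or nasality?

place

Comparing underlying and surface forms, /ɖ/ → [d] is the alternation; the neighbouring /t/ is constant.
/ɖ/ is retroflex while /t/ is alveolar; the output [d] is alveolar, matching the trigger — so the feature that spreads is place.
The other alternating form patterns the same way: /ɖ/ → [ɟ] before /c/ (retroflex → palatal, matching palatal) — only place changes, and always toward the following segment.
Nothing changes in [ʒɔɖʐa]: there the adjacent consonants already agree in place (/ɖ/ and /ʐ/ are both retroflex), so this form is consistent with the same rule.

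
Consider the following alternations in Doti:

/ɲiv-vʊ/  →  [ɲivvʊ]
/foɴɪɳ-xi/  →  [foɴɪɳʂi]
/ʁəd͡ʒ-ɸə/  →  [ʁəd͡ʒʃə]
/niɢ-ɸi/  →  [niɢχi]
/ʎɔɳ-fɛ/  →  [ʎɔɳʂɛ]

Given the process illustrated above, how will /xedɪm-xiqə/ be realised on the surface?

The data show progressive place assimilation: /x/ → [ʂ] after /ɳ/; /ɸ/ → [ʃ] after /d͡ʒ/; /ɸ/ → [χ] after /ɢ/; /f/ → [ʂ] after /ɳ/. In each pair only place changes, matching the preceding consonant, while manner and voice stay constant.
Nothing changes in [ɲivvʊ]: there the adjacent consonants already agree in place (/v/ and /v/ are both labiodental), so this form is consistent with the same rule.
The rule targets /x/ (voiceless velar fricative), which sits after the trigger /m/ (bilabial).
The voiceless bilabial fricative is [ɸ], so /x/ → [ɸ].

[xedɪmɸiqə]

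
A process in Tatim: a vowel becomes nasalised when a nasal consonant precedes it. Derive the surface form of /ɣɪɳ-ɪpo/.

[ɣɪɳɪ̃po]

The vowel /ɪ/ is adjacent to the preceding nasal /ɳ/, so it acquires [+nasal] and surfaces as [ɪ̃].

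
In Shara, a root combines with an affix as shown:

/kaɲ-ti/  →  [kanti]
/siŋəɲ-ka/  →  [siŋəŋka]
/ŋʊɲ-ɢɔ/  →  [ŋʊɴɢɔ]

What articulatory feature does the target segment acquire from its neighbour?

place

The segment that alternates is /ɲ/, which surfaces as [n] when adjacent to /t/.
/ɲ/ is palatal while /t/ is alveolar; the output [n] is alveolar, matching the trigger — so the feature that spreads is place.
Checking the remaining alternations: /ɲ/ → [ŋ] before /k/ (palatal → velar, matching velar); /ɲ/ → [ɴ] before /ɢ/ (palatal → uvular, matching uvular) — only place changes, and always toward the following segment.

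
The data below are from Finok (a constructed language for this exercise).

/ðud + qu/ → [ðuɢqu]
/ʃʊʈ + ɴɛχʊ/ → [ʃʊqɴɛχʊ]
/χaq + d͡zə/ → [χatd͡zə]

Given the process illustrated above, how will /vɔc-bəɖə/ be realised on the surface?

[vɔpbəɖə]

The data show regressive place assimilation: /d/ → [ɢ] before /q/; /ʈ/ → [q] before /ɴ/; /q/ → [t] before /d͡z/. In each pair only place changes, matching the following consonant, while manner and voice stay constant.
/c/ is a voiceless palatal stop. The following trigger /b/ is bilabial, so /c/ must become bilabial as well.
A voiceless bilabial stop is [p], so the surface segment is [p].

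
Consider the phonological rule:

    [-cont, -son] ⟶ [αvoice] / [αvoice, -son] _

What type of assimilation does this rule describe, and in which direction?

progressive voicing assimilation

The rule copies [voice] from the environment onto the target, so the assimilating feature is voicing.
The conditioning segment sits to the left of the focus bar, meaning the trigger precedes the segment that changes — progressive assimilation.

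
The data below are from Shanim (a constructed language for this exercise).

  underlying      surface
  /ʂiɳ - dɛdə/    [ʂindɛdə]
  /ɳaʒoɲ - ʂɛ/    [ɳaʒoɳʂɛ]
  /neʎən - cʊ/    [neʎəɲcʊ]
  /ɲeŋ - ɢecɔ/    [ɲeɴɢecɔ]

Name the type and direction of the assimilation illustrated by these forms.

regressive place assimilation

Underlying /ɳ/ is realised as [n] next to /d/; /d/ itself does not change.
The change retroflex → alveolar matches the place of the following /d/, identifying this as place assimilation.
Manner and voice are unchanged, so the assimilation is partial, not total.
The other alternating forms pattern the same way: /ɲ/ → [ɳ] before /ʂ/ (palatal → retroflex, matching retroflex); /n/ → [ɲ] before /c/ (alveolar → palatal, matching palatal); /ŋ/ → [ɴ] before /ɢ/ (velar → uvular, matching uvular) — only place changes, and always toward the following segment.
The trigger is the following segment, so the direction is regressive (anticipatory).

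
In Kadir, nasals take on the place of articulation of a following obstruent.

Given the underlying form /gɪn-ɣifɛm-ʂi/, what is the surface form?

[gɪŋɣifɛɳʂi]

/n/ is a voiced alveolar nasal. The following trigger /ɣ/ is velar, so /n/ must become velar as well.
Changing only its place to velar gives [ŋ] — the voiced velar nasal.
The same rule applies at the second boundary: /m/ → [ɳ] next to /ʂ/.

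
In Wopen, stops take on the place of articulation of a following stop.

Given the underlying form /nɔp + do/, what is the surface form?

The rule targets /p/ (voiceless bilabial stop), which sits before the trigger /d/ (alveolar).
A voiceless alveolar stop is [t], so the surface segment is [t].

[nɔtdo]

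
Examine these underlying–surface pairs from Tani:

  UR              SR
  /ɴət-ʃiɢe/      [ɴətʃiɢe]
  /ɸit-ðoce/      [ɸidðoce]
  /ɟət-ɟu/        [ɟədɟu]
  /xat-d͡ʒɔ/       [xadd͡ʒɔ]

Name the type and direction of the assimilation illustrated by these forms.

regressive voicing assimilation

Comparing underlying and surface forms, /t/ → [d] is the alternation; the neighbouring /ð/ is constant.
The change voiceless → voiced matches the voicing of the following /ð/, identifying this as voicing assimilation.
Place and manner are unchanged, so the assimilation is partial, not total.
Checking the remaining alternations: /t/ → [d] before /ɟ/ (voiceless → voiced, matching voiced); /t/ → [d] before /d͡ʒ/ (voiceless → voiced, matching voiced) — only voicing changes, and always toward the following segment.
No alternation appears in [ɴətʃiɢe]: there the adjacent consonants already agree in voicing (/t/ and /ʃ/ are both voiceless), so this form is consistent with the same rule.
Since the segment that changes precedes the conditioning segment, the assimilation is regressive.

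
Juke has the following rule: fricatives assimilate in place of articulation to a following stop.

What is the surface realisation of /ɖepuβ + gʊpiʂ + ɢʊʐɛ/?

[ɖepuɣgʊpiχɢʊʐɛ]

The rule targets /β/ (voiced bilabial fricative), which sits before the trigger /g/ (velar).
A voiced velar fricative is [ɣ], so the surface segment is [ɣ].
At the second juncture, /ʂ/ likewise becomes [χ] adjacent to /ɢ/.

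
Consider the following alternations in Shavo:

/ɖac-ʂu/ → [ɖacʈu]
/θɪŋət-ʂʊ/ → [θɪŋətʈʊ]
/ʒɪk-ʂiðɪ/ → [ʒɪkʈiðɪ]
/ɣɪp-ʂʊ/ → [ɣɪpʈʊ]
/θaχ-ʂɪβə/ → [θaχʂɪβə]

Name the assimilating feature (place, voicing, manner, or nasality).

Underlying /ʂ/ is realised as [ʈ] next to /c/; /c/ itself does not change.
/ʂ/ is a fricative while /c/ is a stop; the output [ʈ] is a stop, matching the trigger — so the feature that spreads is manner.
The other alternating forms pattern the same way: /ʂ/ → [ʈ] after /t/ (fricative → stop, matching a stop); /ʂ/ → [ʈ] after /k/ (fricative → stop, matching a stop); /ʂ/ → [ʈ] after /p/ (fricative → stop, matching a stop) — only manner changes, and always toward the preceding segment.
Nothing changes in [θaχʂɪβə]: there the adjacent consonants already agree in manner (/ʂ/ and /χ/ are both fricatives), so this form is consistent with the same rule.

manner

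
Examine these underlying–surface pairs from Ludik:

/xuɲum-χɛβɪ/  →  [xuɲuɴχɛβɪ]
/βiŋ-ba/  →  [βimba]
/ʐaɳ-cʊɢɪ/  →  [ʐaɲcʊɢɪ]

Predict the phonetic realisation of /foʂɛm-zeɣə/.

[foʂɛnzeɣə]

The data show regressive place assimilation: /m/ → [ɴ] before /χ/; /ŋ/ → [m] before /b/; /ɳ/ → [ɲ] before /c/. In each pair only place changes, matching the following consonant, while manner and voice stay constant.
/m/ is a voiced bilabial nasal. The following trigger /z/ is alveolar, so /m/ must become alveolar as well.
The voiced alveolar nasal is [n], so /m/ → [n].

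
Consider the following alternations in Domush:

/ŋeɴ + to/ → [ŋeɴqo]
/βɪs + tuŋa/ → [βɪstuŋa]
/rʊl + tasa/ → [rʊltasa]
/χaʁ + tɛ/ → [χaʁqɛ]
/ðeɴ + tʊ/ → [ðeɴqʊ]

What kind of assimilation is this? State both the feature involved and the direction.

The segment that alternates is /t/, which surfaces as [q] when adjacent to /ɴ/.
The change alveolar → uvular matches the place of the preceding /ɴ/, identifying this as place assimilation.
Manner and voice are unchanged, so the assimilation is partial, not total.
The same holds elsewhere in the data: /t/ → [q] after /ʁ/ (alveolar → uvular, matching uvular) — only place changes, and always toward the preceding segment.
Nothing changes in [βɪstuŋa], [rʊltasa]: there the adjacent consonants already agree in place (/t/ and /s/ are both alveolar; /t/ and /l/ are both alveolar), so these forms are consistent with the same rule.
The trigger is the preceding segment, so the direction is progressive (perseverative).

progressive place assimilation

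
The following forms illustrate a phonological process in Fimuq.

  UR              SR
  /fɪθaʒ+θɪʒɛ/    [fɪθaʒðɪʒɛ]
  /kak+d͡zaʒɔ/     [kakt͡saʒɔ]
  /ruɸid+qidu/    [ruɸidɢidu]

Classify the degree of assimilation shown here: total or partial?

partial assimilation

Comparing underlying and surface forms, /θ/ → [ð] is the alternation; the neighbouring /ʒ/ is constant.
/θ/ is voiceless while /ʒ/ is voiced; the output [ð] is voiced, matching the trigger — so the feature that spreads is voicing.
Place and manner are unchanged, so the assimilation is partial, not total.
The same holds elsewhere in the data: /d͡z/ → [t͡s] after /k/ (voiced → voiceless, matching voiceless); /q/ → [ɢ] after /d/ (voiceless → voiced, matching voiced) — only voicing changes, and always toward the preceding segment.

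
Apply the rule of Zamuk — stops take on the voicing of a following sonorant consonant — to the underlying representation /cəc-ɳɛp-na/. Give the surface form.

/c/ is a voiceless palatal stop. The following trigger /ɳ/ is voiced, so /c/ must become voiced as well.
Changing only its voicing to voiced gives [ɟ] — the voiced palatal stop.
At the second juncture, /p/ likewise becomes [b] adjacent to /n/.

[cəɟɳɛbna]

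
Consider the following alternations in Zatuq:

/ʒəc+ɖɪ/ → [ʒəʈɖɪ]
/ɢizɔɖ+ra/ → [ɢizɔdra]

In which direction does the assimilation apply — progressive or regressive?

Underlying /c/ is realised as [ʈ] next to /ɖ/; /ɖ/ itself does not change.
The change palatal → retroflex matches the place of the following /ɖ/, identifying this as place assimilation.
Checking the remaining alternation: /ɖ/ → [d] before /r/ (retroflex → alveolar, matching alveolar) — only place changes, and always toward the following segment.
Since the segment that changes precedes the conditioning segment, the assimilation is regressive.

regressive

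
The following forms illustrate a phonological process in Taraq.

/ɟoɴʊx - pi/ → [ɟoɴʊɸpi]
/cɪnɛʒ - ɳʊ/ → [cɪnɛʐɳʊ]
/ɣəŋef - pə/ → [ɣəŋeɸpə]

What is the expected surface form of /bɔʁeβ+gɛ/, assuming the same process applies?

The data show regressive place assimilation: /x/ → [ɸ] before /p/; /ʒ/ → [ʐ] before /ɳ/; /f/ → [ɸ] before /p/. In each pair only place changes, matching the following consonant, while manner and voice stay constant.
/β/ is a voiced bilabial fricative. The following trigger /g/ is velar, so /β/ must become velar as well.
The voiced velar fricative is [ɣ], so /β/ → [ɣ].

[bɔʁeɣgɛ]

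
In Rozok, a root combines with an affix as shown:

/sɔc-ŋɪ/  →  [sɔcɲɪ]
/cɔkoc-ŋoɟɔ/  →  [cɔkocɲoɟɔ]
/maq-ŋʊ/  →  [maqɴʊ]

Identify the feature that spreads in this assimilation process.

place

The segment that alternates is /ŋ/, which surfaces as [ɲ] when adjacent to /c/.
/ŋ/ is velar while /c/ is palatal; the output [ɲ] is palatal, matching the trigger — so the feature that spreads is place.
The same holds elsewhere in the data: /ŋ/ → [ɴ] after /q/ (velar → uvular, matching uvular) — only place changes, and always toward the preceding segment.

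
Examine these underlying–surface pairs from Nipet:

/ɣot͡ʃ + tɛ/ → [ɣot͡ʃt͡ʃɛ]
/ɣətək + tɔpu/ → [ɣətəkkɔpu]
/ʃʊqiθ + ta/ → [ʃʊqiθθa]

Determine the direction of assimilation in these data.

The segment that alternates is /t/, which surfaces as [t͡ʃ] when adjacent to /t͡ʃ/.
The output [t͡ʃ] is identical to the trigger /t͡ʃ/ — every feature (place, manner, voicing) has been copied — so this is total assimilation.
The remaining alternations confirm this: /t/ → [k] after /k/; /t/ → [θ] after /θ/ — in each case the output is a copy of the preceding consonant.
The trigger is the preceding segment, so the direction is progressive (perseverative).

progressive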